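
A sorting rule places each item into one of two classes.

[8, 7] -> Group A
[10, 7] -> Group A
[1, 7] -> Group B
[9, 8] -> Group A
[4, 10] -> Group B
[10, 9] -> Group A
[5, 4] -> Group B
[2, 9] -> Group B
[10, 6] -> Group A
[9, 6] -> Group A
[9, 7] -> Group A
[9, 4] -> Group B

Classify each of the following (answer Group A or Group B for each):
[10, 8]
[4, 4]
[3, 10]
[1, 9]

Group A, Group B, Group B, Group B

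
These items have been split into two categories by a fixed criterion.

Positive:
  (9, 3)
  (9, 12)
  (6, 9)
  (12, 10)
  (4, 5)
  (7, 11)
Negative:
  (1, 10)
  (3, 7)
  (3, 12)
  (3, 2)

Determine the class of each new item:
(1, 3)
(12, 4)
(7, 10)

The simplest hypothesis consistent with all the labels is: first ≥ 4.
(1, 3): Negative (first 1). (12, 4): Positive (first 12). (7, 10): Positive (first 7).

Negative, Positive, Positive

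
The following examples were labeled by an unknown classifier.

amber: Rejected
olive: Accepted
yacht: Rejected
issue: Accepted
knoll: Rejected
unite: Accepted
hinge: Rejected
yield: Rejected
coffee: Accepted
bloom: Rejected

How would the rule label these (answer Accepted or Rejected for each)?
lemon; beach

Rejected, Rejected

The classifier is using: has ≥ 3 vowels.
lemon: 2 vowels, fails this test → Rejected.
beach: 2 vowels, fails this test → Rejected.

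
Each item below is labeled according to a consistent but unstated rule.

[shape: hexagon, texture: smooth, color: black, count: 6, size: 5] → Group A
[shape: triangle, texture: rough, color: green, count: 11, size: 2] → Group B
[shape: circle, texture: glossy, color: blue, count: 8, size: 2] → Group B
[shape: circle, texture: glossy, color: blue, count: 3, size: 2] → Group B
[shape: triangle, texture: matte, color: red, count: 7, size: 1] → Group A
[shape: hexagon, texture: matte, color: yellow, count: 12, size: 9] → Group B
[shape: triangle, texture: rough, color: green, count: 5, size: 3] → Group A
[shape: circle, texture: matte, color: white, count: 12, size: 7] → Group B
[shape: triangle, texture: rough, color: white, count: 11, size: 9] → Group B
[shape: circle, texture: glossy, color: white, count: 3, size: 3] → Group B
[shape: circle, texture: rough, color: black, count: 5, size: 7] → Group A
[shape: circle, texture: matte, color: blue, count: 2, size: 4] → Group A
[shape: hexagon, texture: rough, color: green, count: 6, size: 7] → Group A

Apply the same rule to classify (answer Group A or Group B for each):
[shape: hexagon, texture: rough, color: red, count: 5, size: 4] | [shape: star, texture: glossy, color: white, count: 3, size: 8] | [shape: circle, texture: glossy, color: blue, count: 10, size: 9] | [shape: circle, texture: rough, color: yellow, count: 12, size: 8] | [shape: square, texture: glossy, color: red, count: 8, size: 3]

All 'Group A' examples share one property — count ≠ 3 AND count ≤ 7 — and every 'Group B' example lacks it.
[shape: hexagon, texture: rough, color: red, count: 5, size: 4]: count = 5 — matches, so Group A. [shape: star, texture: glossy, color: white, count: 3, size: 8]: count = 3 — does not pass, so Group B. [shape: circle, texture: glossy, color: blue, count: 10, size: 9]: count = 10 — does not pass, so Group B. [shape: circle, texture: rough, color: yellow, count: 12, size: 8]: count = 12 — does not pass, so Group B. [shape: square, texture: glossy, color: red, count: 8, size: 3]: count = 8 — does not pass, so Group B.

Group A, Group B, Group B, Group B, Group B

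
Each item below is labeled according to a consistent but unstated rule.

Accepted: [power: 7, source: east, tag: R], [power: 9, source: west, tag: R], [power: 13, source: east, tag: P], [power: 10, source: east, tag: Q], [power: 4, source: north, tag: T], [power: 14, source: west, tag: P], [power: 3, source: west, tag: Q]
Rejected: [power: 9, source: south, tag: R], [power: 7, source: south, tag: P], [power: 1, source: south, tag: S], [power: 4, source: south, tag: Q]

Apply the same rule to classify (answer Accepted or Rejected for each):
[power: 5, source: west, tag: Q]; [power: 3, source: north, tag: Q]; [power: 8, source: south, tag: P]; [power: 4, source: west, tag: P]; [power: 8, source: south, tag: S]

Accepted, Accepted, Rejected, Accepted, Rejected

The pattern is that an item is 'Accepted' exactly when: source is not south.
[power: 5, source: west, tag: Q]: source is west — checks out, so Accepted. [power: 3, source: north, tag: Q]: source is north — checks out, so Accepted. [power: 8, source: south, tag: P]: source is south — does not satisfy this, so Rejected. [power: 4, source: west, tag: P]: source is west — checks out, so Accepted. [power: 8, source: south, tag: S]: source is south — does not satisfy this, so Rejected.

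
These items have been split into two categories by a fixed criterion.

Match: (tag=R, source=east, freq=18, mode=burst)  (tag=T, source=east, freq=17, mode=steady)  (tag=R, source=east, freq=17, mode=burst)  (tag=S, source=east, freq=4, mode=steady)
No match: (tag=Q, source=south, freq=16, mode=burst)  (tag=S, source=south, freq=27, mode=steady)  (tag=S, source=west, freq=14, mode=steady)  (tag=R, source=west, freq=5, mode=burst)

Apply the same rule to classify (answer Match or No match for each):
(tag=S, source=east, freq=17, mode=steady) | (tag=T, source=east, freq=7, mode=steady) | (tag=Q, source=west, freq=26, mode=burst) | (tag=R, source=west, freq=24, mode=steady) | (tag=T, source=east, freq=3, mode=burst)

Rule: source is east. This holds for each 'Match' example and fails for each 'No match' one.
(tag=S, source=east, freq=17, mode=steady) — source is east, hence Match. (tag=T, source=east, freq=7, mode=steady) — source is east, hence Match. (tag=Q, source=west, freq=26, mode=burst) — source is west, hence No match. (tag=R, source=west, freq=24, mode=steady) — source is west, hence No match. (tag=T, source=east, freq=3, mode=burst) — source is east, hence Match.

Match, Match, No match, No match, Match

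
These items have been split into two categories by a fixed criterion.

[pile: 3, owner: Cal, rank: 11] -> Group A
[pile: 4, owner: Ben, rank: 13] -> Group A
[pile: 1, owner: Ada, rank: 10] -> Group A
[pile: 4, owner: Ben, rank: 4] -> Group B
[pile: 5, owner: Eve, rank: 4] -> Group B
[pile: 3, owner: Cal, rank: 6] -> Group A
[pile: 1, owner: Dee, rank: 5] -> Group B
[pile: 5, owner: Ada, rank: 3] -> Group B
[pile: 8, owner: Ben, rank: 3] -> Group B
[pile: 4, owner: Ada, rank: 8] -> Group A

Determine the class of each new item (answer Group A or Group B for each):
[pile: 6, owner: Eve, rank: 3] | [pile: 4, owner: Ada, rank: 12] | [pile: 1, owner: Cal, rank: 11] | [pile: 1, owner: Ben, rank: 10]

Rule: rank ≥ 6. This holds for each 'Group A' example and fails for each 'Group B' one.

Group B, Group A, Group A, Group A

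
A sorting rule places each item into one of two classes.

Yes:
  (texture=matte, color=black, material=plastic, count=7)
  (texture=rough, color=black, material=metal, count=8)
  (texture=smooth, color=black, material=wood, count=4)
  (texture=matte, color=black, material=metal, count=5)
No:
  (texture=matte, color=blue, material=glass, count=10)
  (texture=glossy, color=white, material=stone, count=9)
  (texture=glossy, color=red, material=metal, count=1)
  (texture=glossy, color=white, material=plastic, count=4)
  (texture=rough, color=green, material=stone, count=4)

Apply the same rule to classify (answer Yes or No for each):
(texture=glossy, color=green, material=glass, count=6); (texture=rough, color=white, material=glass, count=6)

No, No

The simplest hypothesis consistent with all the labels is: color is black.
(texture=glossy, color=green, material=glass, count=6): color is green — does not fit, so No. (texture=rough, color=white, material=glass, count=6): color is white — does not fit, so No.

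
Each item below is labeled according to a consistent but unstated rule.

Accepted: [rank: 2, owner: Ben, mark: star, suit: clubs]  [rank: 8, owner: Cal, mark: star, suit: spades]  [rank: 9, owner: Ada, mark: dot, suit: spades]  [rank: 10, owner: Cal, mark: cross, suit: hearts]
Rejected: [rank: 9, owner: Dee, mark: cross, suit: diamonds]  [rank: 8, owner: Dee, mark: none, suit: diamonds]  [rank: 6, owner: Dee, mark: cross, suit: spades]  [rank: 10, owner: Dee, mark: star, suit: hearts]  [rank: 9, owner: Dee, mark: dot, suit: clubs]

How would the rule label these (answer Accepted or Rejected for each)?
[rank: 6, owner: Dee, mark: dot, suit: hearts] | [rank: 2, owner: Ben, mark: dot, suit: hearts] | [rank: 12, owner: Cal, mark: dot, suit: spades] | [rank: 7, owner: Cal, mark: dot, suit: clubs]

Rejected, Accepted, Accepted, Accepted

Rule: owner is not Dee. This holds for each 'Accepted' example and fails for each 'Rejected' one.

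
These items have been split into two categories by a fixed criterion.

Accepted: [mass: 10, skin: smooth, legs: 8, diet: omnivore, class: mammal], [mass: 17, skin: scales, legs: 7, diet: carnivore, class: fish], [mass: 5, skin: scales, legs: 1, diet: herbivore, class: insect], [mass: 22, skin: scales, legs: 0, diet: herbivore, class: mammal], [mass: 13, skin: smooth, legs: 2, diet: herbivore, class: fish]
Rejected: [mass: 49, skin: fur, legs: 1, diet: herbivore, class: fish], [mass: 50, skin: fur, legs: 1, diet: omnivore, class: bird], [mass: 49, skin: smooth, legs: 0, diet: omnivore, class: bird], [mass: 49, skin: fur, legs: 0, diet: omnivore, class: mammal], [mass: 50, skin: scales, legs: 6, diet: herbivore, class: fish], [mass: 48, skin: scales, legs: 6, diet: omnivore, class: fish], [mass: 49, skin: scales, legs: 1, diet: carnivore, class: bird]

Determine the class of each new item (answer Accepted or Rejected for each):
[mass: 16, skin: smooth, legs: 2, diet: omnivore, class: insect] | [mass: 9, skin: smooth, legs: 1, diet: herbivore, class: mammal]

Accepted, Accepted

Every 'Accepted' example satisfies: mass ≤ 22. None of the 'Rejected' examples do.
Accepted: [mass: 16, skin: smooth, legs: 2, diet: omnivore, class: insect], since mass = 16.
Accepted: [mass: 9, skin: smooth, legs: 1, diet: herbivore, class: mammal], since mass = 9.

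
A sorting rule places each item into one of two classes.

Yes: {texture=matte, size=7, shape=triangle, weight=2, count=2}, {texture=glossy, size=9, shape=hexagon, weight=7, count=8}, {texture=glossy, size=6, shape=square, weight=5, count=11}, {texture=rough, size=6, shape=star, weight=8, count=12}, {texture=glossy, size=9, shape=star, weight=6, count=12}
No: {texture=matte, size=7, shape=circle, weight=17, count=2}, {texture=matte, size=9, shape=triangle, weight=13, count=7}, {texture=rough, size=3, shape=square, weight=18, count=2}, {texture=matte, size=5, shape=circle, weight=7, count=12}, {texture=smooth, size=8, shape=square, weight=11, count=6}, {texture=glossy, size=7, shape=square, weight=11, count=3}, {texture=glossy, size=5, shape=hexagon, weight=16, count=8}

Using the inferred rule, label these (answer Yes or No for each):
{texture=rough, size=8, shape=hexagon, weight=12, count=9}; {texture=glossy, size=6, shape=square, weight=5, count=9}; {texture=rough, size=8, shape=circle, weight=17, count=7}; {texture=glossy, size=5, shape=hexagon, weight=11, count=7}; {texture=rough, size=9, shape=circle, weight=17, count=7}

No, Yes, No, No, No

The common property of the 'Yes' items is: size ≥ 6 AND weight ≤ 8. No 'No' item has it.
{texture=rough, size=8, shape=hexagon, weight=12, count=9}: No (size = 8, weight = 12). {texture=glossy, size=6, shape=square, weight=5, count=9}: Yes (size = 6, weight = 5). {texture=rough, size=8, shape=circle, weight=17, count=7}: No (size = 8, weight = 17). {texture=glossy, size=5, shape=hexagon, weight=11, count=7}: No (size = 5, weight = 11). {texture=rough, size=9, shape=circle, weight=17, count=7}: No (size = 9, weight = 17).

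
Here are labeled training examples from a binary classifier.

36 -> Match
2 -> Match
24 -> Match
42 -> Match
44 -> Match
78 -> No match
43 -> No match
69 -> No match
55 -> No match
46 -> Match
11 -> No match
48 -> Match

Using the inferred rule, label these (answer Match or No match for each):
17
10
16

No match, Match, Match

Every 'Match' example satisfies: even AND at most 48. None of the 'No match' examples do.
17 — 17 is odd, 17 ≤ 48, hence No match.
10 — 10 is even, 10 ≤ 48, hence Match.
16 — 16 is even, 16 ≤ 48, hence Match.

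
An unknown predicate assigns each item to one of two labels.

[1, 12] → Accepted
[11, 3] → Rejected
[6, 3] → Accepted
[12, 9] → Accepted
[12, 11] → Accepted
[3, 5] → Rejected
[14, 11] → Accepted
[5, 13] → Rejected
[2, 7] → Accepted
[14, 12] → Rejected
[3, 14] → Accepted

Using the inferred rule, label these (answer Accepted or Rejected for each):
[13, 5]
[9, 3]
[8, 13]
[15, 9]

The common property of the 'Accepted' items is: sum is odd. No 'Rejected' item has it.
[13, 5]: 13+5 = 18, fails the rule → Rejected. [9, 3]: 9+3 = 12, fails the rule → Rejected. [8, 13]: 8+13 = 21, meets the rule → Accepted. [15, 9]: 15+9 = 24, fails the rule → Rejected.

Rejected, Rejected, Accepted, Rejected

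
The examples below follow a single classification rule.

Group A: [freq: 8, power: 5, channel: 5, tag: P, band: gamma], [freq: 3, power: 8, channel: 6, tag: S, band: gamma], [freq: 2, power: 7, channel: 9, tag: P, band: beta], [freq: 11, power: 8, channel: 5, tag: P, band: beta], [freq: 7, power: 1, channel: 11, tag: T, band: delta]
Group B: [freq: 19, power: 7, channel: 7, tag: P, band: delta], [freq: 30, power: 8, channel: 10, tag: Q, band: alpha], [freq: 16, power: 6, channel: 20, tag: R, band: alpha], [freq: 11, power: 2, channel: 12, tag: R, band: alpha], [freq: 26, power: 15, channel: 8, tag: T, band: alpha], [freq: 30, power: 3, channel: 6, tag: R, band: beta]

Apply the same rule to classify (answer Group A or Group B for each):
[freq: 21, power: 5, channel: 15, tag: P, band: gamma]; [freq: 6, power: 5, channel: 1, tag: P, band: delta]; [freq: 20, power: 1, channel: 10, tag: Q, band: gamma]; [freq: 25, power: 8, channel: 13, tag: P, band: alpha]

The common property of the 'Group A' items is: channel ≤ 11 AND freq ≤ 11. No 'Group B' item has it.
[freq: 21, power: 5, channel: 15, tag: P, band: gamma]: Group B (channel = 15, freq = 21). [freq: 6, power: 5, channel: 1, tag: P, band: delta]: Group A (channel = 1, freq = 6). [freq: 20, power: 1, channel: 10, tag: Q, band: gamma]: Group B (channel = 10, freq = 20). [freq: 25, power: 8, channel: 13, tag: P, band: alpha]: Group B (channel = 13, freq = 25).

Group B, Group A, Group B, Group B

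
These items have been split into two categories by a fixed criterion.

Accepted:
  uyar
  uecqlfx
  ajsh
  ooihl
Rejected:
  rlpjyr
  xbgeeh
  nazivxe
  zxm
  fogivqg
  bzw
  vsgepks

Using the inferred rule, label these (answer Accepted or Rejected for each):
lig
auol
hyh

Rejected, Accepted, Rejected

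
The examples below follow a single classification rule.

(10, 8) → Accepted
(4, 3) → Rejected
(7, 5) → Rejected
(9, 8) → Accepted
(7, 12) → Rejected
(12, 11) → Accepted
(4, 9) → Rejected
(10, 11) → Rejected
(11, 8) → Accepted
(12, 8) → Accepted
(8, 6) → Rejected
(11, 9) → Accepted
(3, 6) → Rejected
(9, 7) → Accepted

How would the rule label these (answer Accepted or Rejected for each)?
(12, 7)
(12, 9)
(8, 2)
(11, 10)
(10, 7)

The rule appears to be: first > second AND sum ≥ 16.

Accepted, Accepted, Rejected, Accepted, Accepted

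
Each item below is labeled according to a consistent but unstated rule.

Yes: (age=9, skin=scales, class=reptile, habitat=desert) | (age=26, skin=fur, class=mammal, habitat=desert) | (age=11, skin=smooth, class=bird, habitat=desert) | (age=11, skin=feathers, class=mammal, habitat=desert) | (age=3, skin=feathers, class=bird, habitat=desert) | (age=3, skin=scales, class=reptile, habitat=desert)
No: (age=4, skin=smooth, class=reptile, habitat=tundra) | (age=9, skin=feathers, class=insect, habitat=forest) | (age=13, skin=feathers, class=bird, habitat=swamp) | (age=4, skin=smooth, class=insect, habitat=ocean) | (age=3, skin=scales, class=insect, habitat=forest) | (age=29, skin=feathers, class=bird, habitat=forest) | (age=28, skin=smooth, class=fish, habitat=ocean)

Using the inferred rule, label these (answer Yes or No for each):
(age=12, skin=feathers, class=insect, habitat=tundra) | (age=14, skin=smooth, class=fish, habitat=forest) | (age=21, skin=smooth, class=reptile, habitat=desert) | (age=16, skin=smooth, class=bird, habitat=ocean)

Looking at the examples, the only property every 'Yes' case has and every 'No' case lacks is: habitat is desert.
(age=12, skin=feathers, class=insect, habitat=tundra): No (habitat is tundra).
(age=14, skin=smooth, class=fish, habitat=forest): No (habitat is forest).
(age=21, skin=smooth, class=reptile, habitat=desert): Yes (habitat is desert).
(age=16, skin=smooth, class=bird, habitat=ocean): No (habitat is ocean).

No, No, Yes, No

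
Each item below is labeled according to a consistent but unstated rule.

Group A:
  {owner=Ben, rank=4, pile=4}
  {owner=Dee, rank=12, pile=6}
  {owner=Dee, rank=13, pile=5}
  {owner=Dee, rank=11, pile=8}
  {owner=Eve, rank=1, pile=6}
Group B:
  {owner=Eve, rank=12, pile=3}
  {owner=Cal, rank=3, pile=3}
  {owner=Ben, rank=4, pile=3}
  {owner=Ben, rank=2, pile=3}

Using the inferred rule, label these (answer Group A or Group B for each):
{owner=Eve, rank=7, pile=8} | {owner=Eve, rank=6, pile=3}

Group A, Group B

Every 'Group A' example satisfies: pile ≥ 4. None of the 'Group B' examples do.
{owner=Eve, rank=7, pile=8}: pile = 8 — passes, so Group A.
{owner=Eve, rank=6, pile=3}: pile = 3 — fails the rule, so Group B.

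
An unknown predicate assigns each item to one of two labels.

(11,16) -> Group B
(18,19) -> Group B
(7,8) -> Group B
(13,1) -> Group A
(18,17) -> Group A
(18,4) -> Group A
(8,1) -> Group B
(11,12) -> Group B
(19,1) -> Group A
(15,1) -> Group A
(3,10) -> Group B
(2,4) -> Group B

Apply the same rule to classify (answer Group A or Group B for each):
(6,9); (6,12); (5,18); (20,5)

Group B, Group B, Group B, Group A

'Group A' ⟺ first > second AND sum ≥ 13.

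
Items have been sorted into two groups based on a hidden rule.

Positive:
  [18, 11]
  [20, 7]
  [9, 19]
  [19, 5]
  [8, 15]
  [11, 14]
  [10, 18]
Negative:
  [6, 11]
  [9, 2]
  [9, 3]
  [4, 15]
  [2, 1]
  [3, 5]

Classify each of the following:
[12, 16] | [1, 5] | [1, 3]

Positive, Negative, Negative

The rule appears to be: sum ≥ 23.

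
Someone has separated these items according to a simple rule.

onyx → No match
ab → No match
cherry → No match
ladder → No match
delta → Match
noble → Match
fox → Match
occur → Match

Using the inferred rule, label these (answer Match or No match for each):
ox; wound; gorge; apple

No match, Match, Match, Match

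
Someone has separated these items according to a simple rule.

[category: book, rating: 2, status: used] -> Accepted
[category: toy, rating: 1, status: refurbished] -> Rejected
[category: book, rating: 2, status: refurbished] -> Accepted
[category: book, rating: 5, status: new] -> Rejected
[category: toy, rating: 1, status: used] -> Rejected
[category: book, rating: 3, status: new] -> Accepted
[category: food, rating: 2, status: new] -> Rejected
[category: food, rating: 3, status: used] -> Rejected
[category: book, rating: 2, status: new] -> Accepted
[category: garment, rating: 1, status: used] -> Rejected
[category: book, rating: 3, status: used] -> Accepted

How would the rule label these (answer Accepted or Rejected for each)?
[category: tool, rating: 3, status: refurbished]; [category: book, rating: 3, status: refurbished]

Rejected, Accepted

The classifier is using: category is book AND rating ≤ 3.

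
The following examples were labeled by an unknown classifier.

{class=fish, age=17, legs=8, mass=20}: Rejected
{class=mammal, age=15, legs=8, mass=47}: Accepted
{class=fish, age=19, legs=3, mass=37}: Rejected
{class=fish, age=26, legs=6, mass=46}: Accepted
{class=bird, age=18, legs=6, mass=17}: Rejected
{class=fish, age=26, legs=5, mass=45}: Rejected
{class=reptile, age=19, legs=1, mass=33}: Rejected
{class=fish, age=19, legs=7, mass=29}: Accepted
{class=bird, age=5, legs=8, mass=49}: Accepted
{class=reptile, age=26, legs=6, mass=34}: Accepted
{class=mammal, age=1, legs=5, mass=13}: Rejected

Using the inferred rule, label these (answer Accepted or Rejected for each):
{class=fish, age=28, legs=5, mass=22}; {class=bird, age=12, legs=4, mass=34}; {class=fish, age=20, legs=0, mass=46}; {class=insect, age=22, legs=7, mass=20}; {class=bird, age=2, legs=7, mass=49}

Rule: mass ≥ 29 AND legs ≥ 6. This holds for each 'Accepted' example and fails for each 'Rejected' one.
{class=fish, age=28, legs=5, mass=22} → mass = 22, legs = 5 → Rejected.
{class=bird, age=12, legs=4, mass=34} → mass = 34, legs = 4 → Rejected.
{class=fish, age=20, legs=0, mass=46} → mass = 46, legs = 0 → Rejected.
{class=insect, age=22, legs=7, mass=20} → mass = 20, legs = 7 → Rejected.
{class=bird, age=2, legs=7, mass=49} → mass = 49, legs = 7 → Accepted.

Rejected, Rejected, Rejected, Rejected, Accepted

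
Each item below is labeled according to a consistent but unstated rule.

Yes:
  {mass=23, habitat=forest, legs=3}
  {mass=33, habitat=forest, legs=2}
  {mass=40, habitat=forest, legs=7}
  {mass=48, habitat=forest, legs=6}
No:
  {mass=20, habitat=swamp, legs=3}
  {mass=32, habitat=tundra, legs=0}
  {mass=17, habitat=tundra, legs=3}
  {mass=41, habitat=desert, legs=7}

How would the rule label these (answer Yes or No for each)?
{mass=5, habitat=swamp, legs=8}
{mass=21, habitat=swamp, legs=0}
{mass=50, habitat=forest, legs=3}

The rule appears to be: habitat is forest.

No, No, Yes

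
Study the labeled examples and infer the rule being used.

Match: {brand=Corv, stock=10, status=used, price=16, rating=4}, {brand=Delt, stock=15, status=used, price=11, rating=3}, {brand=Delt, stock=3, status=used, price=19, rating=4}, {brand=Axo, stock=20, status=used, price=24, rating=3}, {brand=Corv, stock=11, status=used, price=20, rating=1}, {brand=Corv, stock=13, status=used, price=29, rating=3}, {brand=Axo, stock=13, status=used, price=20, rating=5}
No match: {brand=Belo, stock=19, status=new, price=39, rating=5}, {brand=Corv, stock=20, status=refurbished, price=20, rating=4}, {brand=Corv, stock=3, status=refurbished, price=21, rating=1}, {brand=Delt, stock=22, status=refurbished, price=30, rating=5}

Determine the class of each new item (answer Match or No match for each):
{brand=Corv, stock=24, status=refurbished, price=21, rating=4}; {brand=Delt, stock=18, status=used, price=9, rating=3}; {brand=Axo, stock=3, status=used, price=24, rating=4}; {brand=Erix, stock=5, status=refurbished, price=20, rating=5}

The distinguishing property — status is used — holds for all the 'Match' cases and none of the 'No match' cases.
No match: {brand=Corv, stock=24, status=refurbished, price=21, rating=4}, since status is refurbished.
Match: {brand=Delt, stock=18, status=used, price=9, rating=3}, since status is used.
Match: {brand=Axo, stock=3, status=used, price=24, rating=4}, since status is used.
No match: {brand=Erix, stock=5, status=refurbished, price=20, rating=5}, since status is refurbished.

No match, Match, Match, No match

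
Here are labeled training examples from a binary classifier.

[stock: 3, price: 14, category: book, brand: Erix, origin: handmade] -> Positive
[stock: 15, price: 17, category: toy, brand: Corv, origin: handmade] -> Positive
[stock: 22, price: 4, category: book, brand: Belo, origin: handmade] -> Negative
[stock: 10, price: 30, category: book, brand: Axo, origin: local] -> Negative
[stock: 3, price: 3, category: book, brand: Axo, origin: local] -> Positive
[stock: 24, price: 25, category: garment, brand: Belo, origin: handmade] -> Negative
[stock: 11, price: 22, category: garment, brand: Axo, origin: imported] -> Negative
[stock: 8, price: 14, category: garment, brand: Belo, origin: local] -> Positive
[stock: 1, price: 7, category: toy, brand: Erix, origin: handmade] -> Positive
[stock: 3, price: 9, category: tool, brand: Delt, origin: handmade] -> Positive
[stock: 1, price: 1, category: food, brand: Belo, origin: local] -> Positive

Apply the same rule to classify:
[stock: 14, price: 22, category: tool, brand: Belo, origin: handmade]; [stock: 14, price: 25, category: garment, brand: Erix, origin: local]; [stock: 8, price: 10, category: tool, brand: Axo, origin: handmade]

Negative, Negative, Positive

Every 'Positive' example satisfies: price ≤ 17 AND stock ≤ 15. None of the 'Negative' examples do.
[stock: 14, price: 22, category: tool, brand: Belo, origin: handmade]: price = 22, stock = 14 — fails the rule, so Negative.
[stock: 14, price: 25, category: garment, brand: Erix, origin: local]: price = 25, stock = 14 — fails the rule, so Negative.
[stock: 8, price: 10, category: tool, brand: Axo, origin: handmade]: price = 10, stock = 8 — checks out, so Positive.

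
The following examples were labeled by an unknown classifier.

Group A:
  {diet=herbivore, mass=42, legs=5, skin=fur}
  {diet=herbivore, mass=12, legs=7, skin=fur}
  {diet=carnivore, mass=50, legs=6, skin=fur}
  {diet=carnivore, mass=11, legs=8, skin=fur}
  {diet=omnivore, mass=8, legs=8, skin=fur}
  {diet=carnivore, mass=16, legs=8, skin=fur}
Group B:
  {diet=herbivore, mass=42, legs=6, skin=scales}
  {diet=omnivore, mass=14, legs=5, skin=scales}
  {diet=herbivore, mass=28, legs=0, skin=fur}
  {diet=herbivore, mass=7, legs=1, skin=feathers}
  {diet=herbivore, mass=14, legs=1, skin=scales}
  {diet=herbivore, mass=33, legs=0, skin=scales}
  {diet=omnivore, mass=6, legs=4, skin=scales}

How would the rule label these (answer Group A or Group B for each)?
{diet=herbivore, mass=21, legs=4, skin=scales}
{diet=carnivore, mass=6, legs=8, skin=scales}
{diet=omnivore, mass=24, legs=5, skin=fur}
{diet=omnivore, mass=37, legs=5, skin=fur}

The pattern is that an item is 'Group A' exactly when: skin is fur AND legs ≥ 1.
{diet=herbivore, mass=21, legs=4, skin=scales}: skin is scales, legs = 4, fails the rule → Group B. {diet=carnivore, mass=6, legs=8, skin=scales}: skin is scales, legs = 8, fails the rule → Group B. {diet=omnivore, mass=24, legs=5, skin=fur}: skin is fur, legs = 5, qualifies → Group A. {diet=omnivore, mass=37, legs=5, skin=fur}: skin is fur, legs = 5, qualifies → Group A.

Group B, Group B, Group A, Group A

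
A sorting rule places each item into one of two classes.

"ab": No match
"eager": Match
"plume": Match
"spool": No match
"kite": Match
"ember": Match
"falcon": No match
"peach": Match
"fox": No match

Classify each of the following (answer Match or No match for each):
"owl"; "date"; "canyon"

No match, Match, No match

A rule that fits every label: contains 'e' — true of each 'Match' example, false of each 'No match' one.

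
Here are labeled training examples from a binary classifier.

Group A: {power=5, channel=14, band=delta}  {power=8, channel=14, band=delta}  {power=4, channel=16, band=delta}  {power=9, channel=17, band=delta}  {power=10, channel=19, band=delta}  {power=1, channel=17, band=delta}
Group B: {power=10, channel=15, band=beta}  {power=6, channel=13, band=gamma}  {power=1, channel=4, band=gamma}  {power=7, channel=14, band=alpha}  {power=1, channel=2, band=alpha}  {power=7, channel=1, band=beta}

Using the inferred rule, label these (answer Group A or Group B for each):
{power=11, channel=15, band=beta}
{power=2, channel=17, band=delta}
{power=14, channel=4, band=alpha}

The rule appears to be: band is delta.
{power=11, channel=15, band=beta}: band is beta, doesn't qualify → Group B.
{power=2, channel=17, band=delta}: band is delta, fits → Group A.
{power=14, channel=4, band=alpha}: band is alpha, doesn't qualify → Group B.

Group B, Group A, Group B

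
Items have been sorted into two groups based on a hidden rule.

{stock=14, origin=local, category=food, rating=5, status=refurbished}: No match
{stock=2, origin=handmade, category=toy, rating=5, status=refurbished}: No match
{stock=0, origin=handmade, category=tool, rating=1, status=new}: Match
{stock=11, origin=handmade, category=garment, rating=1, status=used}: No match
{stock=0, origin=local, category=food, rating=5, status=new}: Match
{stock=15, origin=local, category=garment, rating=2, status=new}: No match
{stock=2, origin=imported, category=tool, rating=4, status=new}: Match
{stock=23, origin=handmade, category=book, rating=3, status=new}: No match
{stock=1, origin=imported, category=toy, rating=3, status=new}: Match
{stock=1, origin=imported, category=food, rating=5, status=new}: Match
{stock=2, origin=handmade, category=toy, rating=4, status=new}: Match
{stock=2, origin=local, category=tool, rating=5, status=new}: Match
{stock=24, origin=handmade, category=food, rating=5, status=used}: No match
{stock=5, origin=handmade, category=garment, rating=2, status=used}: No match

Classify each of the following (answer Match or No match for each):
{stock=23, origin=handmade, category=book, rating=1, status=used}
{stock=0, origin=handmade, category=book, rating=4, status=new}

A rule that fits every label: status is new AND stock ≤ 2 — true of each 'Match' example, false of each 'No match' one.
{stock=23, origin=handmade, category=book, rating=1, status=used}: status is used, stock = 23, lacks this property → No match. {stock=0, origin=handmade, category=book, rating=4, status=new}: status is new, stock = 0, has this property → Match.

No match, Match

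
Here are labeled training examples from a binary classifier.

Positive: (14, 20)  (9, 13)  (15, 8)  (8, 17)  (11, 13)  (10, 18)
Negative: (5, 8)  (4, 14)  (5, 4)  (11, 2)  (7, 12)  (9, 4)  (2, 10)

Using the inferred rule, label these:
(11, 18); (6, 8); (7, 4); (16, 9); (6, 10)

Positive, Negative, Negative, Positive, Negative

The common property of the 'Positive' items is: sum ≥ 22. No 'Negative' item has it.
(11, 18) → 11+18 = 29 → Positive.
(6, 8) → 6+8 = 14 → Negative.
(7, 4) → 7+4 = 11 → Negative.
(16, 9) → 16+9 = 25 → Positive.
(6, 10) → 6+10 = 16 → Negative.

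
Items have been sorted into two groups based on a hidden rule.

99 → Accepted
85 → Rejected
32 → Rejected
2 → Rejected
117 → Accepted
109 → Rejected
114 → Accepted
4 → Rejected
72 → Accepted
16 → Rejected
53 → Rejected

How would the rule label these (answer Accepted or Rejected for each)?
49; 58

Looking at the examples, the only property every 'Accepted' case has and every 'Rejected' case lacks is: multiple of 3.
49: 49 = 3·16 + 1, fails this test → Rejected.
58: 58 = 3·19 + 1, fails this test → Rejected.

Rejected, Rejected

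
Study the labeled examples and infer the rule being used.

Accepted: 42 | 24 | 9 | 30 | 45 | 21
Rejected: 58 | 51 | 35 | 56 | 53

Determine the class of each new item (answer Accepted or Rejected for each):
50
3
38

All 'Accepted' examples share one property — multiple of 3 AND at most 45 — and every 'Rejected' example lacks it.
50: 50 = 3·16 + 2, 50 > 45, does not pass → Rejected. 3: 3 = 3·1, 3 ≤ 45, satisfies this → Accepted. 38: 38 = 3·12 + 2, 38 ≤ 45, does not pass → Rejected.

Rejected, Accepted, Rejected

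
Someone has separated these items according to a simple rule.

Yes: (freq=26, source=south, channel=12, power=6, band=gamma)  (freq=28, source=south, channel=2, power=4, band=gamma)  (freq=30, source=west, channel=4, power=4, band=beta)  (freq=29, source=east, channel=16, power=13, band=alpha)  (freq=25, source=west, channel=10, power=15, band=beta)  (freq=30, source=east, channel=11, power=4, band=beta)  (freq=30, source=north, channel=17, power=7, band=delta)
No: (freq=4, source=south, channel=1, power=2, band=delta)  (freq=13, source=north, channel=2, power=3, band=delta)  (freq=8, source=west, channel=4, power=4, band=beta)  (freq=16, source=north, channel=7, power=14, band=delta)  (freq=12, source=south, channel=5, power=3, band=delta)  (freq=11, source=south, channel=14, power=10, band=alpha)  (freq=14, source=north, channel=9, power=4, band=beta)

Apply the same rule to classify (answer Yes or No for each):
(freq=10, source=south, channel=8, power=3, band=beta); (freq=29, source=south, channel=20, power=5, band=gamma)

No, Yes

A rule that fits every label: freq ≥ 25 — true of each 'Yes' example, false of each 'No' one.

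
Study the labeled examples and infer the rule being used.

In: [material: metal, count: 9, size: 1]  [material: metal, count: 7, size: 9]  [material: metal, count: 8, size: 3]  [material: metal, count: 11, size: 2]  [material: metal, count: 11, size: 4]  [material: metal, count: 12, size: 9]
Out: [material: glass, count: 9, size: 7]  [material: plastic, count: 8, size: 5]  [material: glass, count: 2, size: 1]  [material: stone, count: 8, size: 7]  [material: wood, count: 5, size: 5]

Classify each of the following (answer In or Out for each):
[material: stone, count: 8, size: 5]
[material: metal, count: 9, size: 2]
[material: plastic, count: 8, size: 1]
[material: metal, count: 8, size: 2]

Out, In, Out, In

A rule that fits every label: material is metal — true of each 'In' example, false of each 'Out' one.
[material: stone, count: 8, size: 5]: material is stone — doesn't qualify, so Out. [material: metal, count: 9, size: 2]: material is metal — meets the rule, so In. [material: plastic, count: 8, size: 1]: material is plastic — doesn't qualify, so Out. [material: metal, count: 8, size: 2]: material is metal — meets the rule, so In.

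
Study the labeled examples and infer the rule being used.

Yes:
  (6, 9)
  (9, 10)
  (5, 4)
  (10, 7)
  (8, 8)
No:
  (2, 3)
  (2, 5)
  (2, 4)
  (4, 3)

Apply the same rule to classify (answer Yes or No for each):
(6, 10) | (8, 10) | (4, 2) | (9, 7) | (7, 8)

Yes, Yes, No, Yes, Yes

All 'Yes' examples share one property — sum ≥ 9 — and every 'No' example lacks it.
(6, 10): 6+10 = 16 — satisfies this, so Yes. (8, 10): 8+10 = 18 — satisfies this, so Yes. (4, 2): 4+2 = 6 — lacks this property, so No. (9, 7): 9+7 = 16 — satisfies this, so Yes. (7, 8): 7+8 = 15 — satisfies this, so Yes.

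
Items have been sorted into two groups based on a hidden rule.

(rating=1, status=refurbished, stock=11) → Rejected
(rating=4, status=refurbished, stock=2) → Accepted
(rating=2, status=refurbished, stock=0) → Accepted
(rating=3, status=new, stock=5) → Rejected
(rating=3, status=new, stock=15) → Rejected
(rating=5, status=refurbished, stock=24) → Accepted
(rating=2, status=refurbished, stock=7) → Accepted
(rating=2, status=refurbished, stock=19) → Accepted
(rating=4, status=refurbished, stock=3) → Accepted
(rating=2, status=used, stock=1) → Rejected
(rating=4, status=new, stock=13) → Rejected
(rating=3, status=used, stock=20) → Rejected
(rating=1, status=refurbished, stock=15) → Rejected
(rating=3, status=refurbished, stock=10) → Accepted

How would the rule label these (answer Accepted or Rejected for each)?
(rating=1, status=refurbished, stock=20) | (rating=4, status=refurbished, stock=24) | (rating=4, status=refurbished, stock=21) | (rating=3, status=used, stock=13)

Rule: status is refurbished AND rating ≥ 2. This holds for each 'Accepted' example and fails for each 'Rejected' one.
(rating=1, status=refurbished, stock=20): status is refurbished, rating = 1, doesn't match → Rejected.
(rating=4, status=refurbished, stock=24): status is refurbished, rating = 4, checks out → Accepted.
(rating=4, status=refurbished, stock=21): status is refurbished, rating = 4, checks out → Accepted.
(rating=3, status=used, stock=13): status is used, rating = 3, doesn't match → Rejected.

Rejected, Accepted, Accepted, Rejected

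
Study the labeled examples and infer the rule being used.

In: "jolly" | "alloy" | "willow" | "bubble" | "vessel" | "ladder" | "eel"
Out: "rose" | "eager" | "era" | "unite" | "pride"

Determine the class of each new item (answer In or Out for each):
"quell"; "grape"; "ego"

In, Out, Out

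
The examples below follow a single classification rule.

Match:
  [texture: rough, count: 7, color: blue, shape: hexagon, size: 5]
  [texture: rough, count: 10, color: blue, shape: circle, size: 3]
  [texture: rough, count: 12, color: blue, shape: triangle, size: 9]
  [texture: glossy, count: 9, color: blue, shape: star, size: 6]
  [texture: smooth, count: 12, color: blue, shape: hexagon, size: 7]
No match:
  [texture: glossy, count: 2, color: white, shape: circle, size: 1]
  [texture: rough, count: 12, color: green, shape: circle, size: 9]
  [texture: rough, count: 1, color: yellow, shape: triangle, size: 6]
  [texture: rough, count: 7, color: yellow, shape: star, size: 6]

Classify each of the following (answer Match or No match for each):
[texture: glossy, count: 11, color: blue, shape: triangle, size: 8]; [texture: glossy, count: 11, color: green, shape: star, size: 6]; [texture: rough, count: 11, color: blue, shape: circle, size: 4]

Rule: color is blue. This holds for each 'Match' example and fails for each 'No match' one.
[texture: glossy, count: 11, color: blue, shape: triangle, size: 8] → color is blue → Match.
[texture: glossy, count: 11, color: green, shape: star, size: 6] → color is green → No match.
[texture: rough, count: 11, color: blue, shape: circle, size: 4] → color is blue → Match.

Match, No match, Match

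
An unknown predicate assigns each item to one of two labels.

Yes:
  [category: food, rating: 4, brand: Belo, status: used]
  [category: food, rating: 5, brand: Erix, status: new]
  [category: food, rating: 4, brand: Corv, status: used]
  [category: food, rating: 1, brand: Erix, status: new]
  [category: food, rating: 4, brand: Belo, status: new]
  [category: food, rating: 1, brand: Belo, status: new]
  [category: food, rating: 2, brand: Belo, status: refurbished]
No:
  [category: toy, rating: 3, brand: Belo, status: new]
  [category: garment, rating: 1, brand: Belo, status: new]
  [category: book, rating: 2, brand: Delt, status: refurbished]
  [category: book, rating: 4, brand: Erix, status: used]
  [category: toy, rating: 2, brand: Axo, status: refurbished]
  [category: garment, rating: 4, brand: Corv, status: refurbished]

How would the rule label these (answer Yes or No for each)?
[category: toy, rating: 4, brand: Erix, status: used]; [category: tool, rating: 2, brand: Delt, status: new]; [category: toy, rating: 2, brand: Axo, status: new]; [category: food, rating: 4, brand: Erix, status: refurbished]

Looking at the examples, the only property every 'Yes' case has and every 'No' case lacks is: category is food.
[category: toy, rating: 4, brand: Erix, status: used]: category is toy — doesn't qualify, so No.
[category: tool, rating: 2, brand: Delt, status: new]: category is tool — doesn't qualify, so No.
[category: toy, rating: 2, brand: Axo, status: new]: category is toy — doesn't qualify, so No.
[category: food, rating: 4, brand: Erix, status: refurbished]: category is food — satisfies this, so Yes.

No, No, No, Yes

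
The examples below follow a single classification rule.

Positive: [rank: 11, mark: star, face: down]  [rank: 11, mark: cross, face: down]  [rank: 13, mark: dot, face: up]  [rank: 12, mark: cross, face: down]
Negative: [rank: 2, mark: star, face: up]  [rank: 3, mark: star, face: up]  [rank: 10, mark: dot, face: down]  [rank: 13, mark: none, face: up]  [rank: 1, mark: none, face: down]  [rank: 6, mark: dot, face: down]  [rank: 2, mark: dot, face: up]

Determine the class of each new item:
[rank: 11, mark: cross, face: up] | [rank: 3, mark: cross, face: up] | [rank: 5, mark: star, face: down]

Positive, Negative, Negative

One predicate separates the groups cleanly: mark is not none AND rank ≥ 11.
[rank: 11, mark: cross, face: up]: mark is cross, rank = 11 — has this property, so Positive. [rank: 3, mark: cross, face: up]: mark is cross, rank = 3 — does not fit, so Negative. [rank: 5, mark: star, face: down]: mark is star, rank = 5 — does not fit, so Negative.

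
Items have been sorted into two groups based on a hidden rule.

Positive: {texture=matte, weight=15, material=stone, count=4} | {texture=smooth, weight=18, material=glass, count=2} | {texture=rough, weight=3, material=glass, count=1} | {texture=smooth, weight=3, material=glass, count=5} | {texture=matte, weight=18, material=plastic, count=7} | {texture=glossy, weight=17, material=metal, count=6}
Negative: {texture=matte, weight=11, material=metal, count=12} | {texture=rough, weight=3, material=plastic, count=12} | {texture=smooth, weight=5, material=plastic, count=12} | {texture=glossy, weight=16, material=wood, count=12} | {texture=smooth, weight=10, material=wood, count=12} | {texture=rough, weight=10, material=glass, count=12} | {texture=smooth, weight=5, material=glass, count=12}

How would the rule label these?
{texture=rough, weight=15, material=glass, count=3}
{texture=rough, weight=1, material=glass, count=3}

The pattern is that an item is 'Positive' exactly when: count ≤ 7.
{texture=rough, weight=15, material=glass, count=3}: count = 3 — matches, so Positive. {texture=rough, weight=1, material=glass, count=3}: count = 3 — matches, so Positive.

Positive, Positive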